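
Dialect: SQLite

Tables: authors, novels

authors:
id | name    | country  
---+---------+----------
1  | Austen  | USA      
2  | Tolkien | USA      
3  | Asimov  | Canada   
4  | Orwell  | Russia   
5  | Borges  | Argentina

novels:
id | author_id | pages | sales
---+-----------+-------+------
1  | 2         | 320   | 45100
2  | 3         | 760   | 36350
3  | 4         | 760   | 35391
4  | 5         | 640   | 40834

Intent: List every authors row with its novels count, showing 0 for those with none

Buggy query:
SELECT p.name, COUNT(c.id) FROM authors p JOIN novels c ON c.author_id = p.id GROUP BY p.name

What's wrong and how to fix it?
Bug: An inner join excludes parents with zero children

Fix: Switch to LEFT JOIN to retain unmatched parent rows

Corrected query:
SELECT p.name, COUNT(c.id) FROM authors p LEFT JOIN novels c ON c.author_id = p.id GROUP BY p.name

Result:
name    | COUNT(c.id)
--------+------------
Asimov  | 1          
Austen  | 0          
Borges  | 1          
Orwell  | 1          
Tolkien | 1          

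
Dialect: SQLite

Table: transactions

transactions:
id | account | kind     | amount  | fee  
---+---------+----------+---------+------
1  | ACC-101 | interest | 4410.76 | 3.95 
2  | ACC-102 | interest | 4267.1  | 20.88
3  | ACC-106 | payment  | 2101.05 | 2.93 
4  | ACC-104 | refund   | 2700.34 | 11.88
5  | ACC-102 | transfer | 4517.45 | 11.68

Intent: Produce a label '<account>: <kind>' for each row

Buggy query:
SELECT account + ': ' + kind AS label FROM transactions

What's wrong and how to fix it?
Bug: '+' is numeric addition; on text columns SQLite converts them to 0 instead of concatenating

Fix: Use the || operator for string concatenation

Corrected query:
SELECT account || ': ' || kind AS label FROM transactions

Result:
label            
-----------------
ACC-101: interest
ACC-102: interest
ACC-106: payment 
ACC-104: refund  
ACC-102: transfer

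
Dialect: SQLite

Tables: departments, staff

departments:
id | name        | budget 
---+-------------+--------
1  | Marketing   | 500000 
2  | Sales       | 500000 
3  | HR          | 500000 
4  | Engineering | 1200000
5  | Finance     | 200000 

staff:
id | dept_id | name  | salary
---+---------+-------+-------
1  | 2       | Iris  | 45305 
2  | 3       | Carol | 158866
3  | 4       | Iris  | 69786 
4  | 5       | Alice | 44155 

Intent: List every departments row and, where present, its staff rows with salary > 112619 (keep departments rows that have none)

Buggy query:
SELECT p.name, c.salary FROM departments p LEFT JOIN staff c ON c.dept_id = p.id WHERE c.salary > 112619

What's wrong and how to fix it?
Bug: A WHERE condition on the right-hand table after LEFT JOIN drops unmatched parents

Fix: Put 'c.salary > 112619' in the JOIN's ON clause instead of WHERE

Corrected query:
SELECT p.name, c.salary FROM departments p LEFT JOIN staff c ON c.dept_id = p.id AND c.salary > 112619

Result:
name        | salary
------------+-------
Marketing   | NULL  
Sales       | NULL  
HR          | 158866
Engineering | NULL  
Finance     | NULL  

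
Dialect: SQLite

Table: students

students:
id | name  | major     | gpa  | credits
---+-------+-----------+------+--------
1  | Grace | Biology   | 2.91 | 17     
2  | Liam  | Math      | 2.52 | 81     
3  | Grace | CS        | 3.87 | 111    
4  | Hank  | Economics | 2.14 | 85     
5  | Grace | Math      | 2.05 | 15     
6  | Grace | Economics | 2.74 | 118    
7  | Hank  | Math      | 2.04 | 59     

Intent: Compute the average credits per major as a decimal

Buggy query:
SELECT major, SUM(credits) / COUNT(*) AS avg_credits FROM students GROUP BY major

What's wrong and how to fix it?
Bug: SUM(credits) and COUNT(*) are both integers; the division truncates the fractional part

Fix: Multiply by 1.0 (or CAST to REAL) to force floating-point division

Corrected query:
SELECT major, SUM(credits) * 1.0 / COUNT(*) AS avg_credits FROM students GROUP BY major

Result:
major     | avg_credits
----------+------------
Biology   | 17         
CS        | 111        
Economics | 101.5      
Math      | 51.666667  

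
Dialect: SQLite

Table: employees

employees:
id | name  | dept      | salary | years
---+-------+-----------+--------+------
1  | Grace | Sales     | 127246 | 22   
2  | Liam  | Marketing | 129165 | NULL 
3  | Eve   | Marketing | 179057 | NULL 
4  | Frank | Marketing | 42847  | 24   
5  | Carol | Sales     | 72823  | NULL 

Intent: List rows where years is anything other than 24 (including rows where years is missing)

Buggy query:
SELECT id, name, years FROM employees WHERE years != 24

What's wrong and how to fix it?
Bug: Inequality against NULL is unknown, not true; rows with NULL are dropped

Fix: Handle NULL separately with IS NULL alongside the inequality

Corrected query:
SELECT id, name, years FROM employees WHERE years != 24 OR years IS NULL

Result:
id | name  | years
---+-------+------
1  | Grace | 22   
2  | Liam  | NULL 
3  | Eve   | NULL 
5  | Carol | NULL 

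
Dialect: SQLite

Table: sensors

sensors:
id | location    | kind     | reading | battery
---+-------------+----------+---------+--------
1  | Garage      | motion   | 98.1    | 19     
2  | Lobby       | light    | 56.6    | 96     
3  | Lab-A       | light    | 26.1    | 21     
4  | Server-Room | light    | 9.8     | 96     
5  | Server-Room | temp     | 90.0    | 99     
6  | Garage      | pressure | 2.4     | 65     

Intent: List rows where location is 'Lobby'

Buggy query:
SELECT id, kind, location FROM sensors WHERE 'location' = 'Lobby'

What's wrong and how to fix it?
Bug: Single quotes denote string literals in SQL; the column name is being compared as a constant string

Fix: Reference the column as location without single quotes

Corrected query:
SELECT id, kind, location FROM sensors WHERE location = 'Lobby'

Result:
id | kind  | location
---+-------+---------
2  | light | Lobby   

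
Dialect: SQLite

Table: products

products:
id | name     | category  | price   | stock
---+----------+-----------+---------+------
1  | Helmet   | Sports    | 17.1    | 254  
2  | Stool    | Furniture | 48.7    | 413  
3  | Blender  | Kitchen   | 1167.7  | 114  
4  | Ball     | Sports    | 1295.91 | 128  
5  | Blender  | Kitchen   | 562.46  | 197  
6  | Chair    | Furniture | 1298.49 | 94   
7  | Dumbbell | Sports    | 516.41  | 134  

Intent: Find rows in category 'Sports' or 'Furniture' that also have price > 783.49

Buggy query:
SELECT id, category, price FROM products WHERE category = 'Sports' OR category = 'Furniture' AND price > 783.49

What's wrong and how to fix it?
Bug: Without parentheses, AND is evaluated before OR, so the price filter only applies to the 'Furniture' branch

Fix: Group the OR with parentheses (or use IN), then AND the threshold

Corrected query:
SELECT id, category, price FROM products WHERE (category = 'Sports' OR category = 'Furniture') AND price > 783.49

Result:
id | category  | price  
---+-----------+--------
4  | Sports    | 1295.91
6  | Furniture | 1298.49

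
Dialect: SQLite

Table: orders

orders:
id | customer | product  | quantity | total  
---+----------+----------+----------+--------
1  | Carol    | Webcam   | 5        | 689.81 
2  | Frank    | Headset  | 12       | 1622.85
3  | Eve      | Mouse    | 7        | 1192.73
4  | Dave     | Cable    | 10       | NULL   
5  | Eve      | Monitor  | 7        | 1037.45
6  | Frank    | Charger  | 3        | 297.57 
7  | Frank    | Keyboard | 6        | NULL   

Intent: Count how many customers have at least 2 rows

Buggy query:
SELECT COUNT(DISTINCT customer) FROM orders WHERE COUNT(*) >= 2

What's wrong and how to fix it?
Bug: COUNT(*) cannot appear in WHERE; the per-group count doesn't exist yet

Fix: Use a subquery that GROUPs and filters with HAVING, then count its rows

Corrected query:
SELECT COUNT(*) FROM (SELECT customer FROM orders GROUP BY customer HAVING COUNT(*) >= 2)

Result:
COUNT(*)
--------
2       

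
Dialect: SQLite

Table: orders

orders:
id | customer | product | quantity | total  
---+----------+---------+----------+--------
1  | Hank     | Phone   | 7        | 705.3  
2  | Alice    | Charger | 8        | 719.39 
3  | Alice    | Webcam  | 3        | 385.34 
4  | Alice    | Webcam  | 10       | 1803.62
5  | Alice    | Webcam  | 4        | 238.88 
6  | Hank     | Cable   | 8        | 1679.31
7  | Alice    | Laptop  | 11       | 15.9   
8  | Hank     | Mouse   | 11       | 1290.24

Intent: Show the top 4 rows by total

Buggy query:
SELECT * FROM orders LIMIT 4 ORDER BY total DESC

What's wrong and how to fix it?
Bug: LIMIT must come after ORDER BY

Fix: Sort with ORDER BY, then apply LIMIT

Corrected query:
SELECT * FROM orders ORDER BY total DESC LIMIT 4

Result:
id | customer | product | quantity | total  
---+----------+---------+----------+--------
4  | Alice    | Webcam  | 10       | 1803.62
6  | Hank     | Cable   | 8        | 1679.31
8  | Hank     | Mouse   | 11       | 1290.24
2  | Alice    | Charger | 8        | 719.39 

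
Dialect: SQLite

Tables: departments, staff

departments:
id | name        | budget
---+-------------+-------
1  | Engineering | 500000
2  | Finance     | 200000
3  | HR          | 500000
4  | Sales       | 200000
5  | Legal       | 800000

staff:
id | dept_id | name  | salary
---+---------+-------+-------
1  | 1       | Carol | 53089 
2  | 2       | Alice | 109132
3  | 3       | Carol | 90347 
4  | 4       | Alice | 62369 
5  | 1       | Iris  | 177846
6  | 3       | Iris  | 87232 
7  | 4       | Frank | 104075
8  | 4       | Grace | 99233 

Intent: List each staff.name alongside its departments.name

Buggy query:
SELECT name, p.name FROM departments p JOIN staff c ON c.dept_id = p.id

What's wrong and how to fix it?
Bug: 'name' exists in both joined tables, so the database can't tell which one is meant

Fix: Prefix ambiguous columns with the table alias

Corrected query:
SELECT c.name, p.name FROM departments p JOIN staff c ON c.dept_id = p.id

Result:
name  | name       
------+------------
Carol | Engineering
Alice | Finance    
Carol | HR         
Alice | Sales      
Iris  | Engineering
Iris  | HR         
Frank | Sales      
Grace | Sales      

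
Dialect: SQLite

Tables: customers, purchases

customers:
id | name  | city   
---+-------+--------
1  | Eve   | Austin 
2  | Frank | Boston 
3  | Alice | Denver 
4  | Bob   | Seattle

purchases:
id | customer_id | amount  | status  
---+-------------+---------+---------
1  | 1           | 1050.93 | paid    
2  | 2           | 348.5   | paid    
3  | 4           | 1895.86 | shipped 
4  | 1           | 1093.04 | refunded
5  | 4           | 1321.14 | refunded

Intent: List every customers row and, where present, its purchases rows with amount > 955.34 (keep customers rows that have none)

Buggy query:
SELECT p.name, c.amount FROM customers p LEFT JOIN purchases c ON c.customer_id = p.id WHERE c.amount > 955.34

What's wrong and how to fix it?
Bug: Filtering c.amount in WHERE discards the NULL rows produced by LEFT JOIN, turning it into an inner join

Fix: Put 'c.amount > 955.34' in the JOIN's ON clause instead of WHERE

Corrected query:
SELECT p.name, c.amount FROM customers p LEFT JOIN purchases c ON c.customer_id = p.id AND c.amount > 955.34

Result:
name  | amount 
------+--------
Eve   | 1050.93
Eve   | 1093.04
Frank | NULL   
Alice | NULL   
Bob   | 1321.14
Bob   | 1895.86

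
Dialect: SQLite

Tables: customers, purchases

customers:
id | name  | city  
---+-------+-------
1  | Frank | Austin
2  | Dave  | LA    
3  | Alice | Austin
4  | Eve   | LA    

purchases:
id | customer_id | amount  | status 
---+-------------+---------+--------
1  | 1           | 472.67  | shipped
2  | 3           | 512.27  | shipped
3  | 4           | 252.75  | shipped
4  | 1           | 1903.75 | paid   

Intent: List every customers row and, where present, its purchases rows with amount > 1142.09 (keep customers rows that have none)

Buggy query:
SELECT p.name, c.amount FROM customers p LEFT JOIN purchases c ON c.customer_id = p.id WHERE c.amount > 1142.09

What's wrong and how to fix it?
Bug: A WHERE condition on the right-hand table after LEFT JOIN drops unmatched parents

Fix: Put 'c.amount > 1142.09' in the JOIN's ON clause instead of WHERE

Corrected query:
SELECT p.name, c.amount FROM customers p LEFT JOIN purchases c ON c.customer_id = p.id AND c.amount > 1142.09

Result:
name  | amount 
------+--------
Frank | 1903.75
Dave  | NULL   
Alice | NULL   
Eve   | NULL   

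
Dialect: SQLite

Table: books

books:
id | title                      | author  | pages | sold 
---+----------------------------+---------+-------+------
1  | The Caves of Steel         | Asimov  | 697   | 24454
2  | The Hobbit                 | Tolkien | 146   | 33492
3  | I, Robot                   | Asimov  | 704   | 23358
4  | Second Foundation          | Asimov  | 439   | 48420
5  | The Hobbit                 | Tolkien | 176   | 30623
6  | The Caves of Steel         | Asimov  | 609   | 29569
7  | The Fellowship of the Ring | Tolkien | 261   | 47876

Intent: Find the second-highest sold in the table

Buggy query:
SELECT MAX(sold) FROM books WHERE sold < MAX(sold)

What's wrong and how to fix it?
Bug: The inner MAX is an aggregate inside WHERE, which is not allowed

Fix: Compute the overall MAX in a subquery, then take MAX of rows below it

Corrected query:
SELECT MAX(sold) FROM books WHERE sold < (SELECT MAX(sold) FROM books)

Result:
MAX(sold)
---------
47876    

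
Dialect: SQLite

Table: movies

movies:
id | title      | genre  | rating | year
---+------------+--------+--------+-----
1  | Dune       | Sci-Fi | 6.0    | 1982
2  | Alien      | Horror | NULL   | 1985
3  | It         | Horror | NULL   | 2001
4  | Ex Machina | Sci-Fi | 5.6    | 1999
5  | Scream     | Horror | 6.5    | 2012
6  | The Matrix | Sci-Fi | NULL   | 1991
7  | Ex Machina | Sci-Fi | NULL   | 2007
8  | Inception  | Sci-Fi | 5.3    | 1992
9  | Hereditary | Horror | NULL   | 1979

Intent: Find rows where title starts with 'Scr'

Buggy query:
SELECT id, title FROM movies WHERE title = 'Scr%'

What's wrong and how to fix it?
Bug: Wildcards only work with LIKE; '=' treats '%' as a literal character

Fix: Use LIKE for wildcard pattern matching

Corrected query:
SELECT id, title FROM movies WHERE title LIKE 'Scr%'

Result:
id | title 
---+-------
5  | Scream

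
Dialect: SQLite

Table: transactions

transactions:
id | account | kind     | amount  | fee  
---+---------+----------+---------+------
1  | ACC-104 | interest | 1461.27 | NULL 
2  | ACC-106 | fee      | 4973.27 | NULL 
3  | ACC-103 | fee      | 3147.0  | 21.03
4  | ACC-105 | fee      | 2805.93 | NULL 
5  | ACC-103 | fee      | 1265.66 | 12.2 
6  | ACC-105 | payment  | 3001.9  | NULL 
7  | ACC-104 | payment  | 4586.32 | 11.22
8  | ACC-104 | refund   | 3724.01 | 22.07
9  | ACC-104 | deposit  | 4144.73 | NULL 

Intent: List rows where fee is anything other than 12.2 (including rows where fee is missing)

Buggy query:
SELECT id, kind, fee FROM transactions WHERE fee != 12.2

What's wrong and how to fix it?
Bug: Inequality against NULL is unknown, not true; rows with NULL are dropped

Fix: Handle NULL separately with IS NULL alongside the inequality

Corrected query:
SELECT id, kind, fee FROM transactions WHERE fee != 12.2 OR fee IS NULL

Result:
id | kind     | fee  
---+----------+------
1  | interest | NULL 
2  | fee      | NULL 
3  | fee      | 21.03
4  | fee      | NULL 
6  | payment  | NULL 
7  | payment  | 11.22
8  | refund   | 22.07
9  | deposit  | NULL 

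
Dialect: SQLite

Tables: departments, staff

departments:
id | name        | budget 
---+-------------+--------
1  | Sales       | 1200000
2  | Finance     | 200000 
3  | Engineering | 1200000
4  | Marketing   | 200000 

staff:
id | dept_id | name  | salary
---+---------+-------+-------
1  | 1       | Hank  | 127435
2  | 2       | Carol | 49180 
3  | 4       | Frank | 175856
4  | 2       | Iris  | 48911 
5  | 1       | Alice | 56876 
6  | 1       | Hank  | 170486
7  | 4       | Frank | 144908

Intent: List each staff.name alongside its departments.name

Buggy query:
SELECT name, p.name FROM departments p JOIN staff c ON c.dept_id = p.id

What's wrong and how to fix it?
Bug: 'name' exists in both joined tables, so the database can't tell which one is meant

Fix: Prefix ambiguous columns with the table alias

Corrected query:
SELECT c.name, p.name FROM departments p JOIN staff c ON c.dept_id = p.id

Result:
name  | name     
------+----------
Hank  | Sales    
Carol | Finance  
Frank | Marketing
Iris  | Finance  
Alice | Sales    
Hank  | Sales    
Frank | Marketing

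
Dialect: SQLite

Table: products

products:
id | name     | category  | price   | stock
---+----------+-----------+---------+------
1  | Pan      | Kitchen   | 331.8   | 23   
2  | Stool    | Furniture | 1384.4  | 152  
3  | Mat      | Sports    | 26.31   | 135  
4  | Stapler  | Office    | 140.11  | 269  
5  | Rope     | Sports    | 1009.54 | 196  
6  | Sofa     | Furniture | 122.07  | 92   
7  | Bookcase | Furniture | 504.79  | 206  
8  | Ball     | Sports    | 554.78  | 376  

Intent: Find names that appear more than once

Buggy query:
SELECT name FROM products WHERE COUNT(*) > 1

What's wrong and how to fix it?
Bug: COUNT(*) is an aggregate and cannot be used in WHERE

Fix: GROUP BY name, then filter groups with HAVING COUNT(*) > 1

Corrected query:
SELECT name FROM products GROUP BY name HAVING COUNT(*) > 1

Result:
(no rows)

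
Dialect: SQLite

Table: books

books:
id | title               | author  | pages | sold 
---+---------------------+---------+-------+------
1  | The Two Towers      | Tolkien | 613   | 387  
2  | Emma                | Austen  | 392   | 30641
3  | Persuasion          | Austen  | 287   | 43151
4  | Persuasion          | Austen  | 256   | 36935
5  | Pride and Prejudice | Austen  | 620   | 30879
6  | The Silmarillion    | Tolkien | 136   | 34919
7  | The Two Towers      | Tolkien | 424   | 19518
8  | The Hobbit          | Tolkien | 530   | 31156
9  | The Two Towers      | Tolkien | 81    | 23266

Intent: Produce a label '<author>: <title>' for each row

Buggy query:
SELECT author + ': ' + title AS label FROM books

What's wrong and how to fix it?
Bug: SQLite uses || for string concatenation; + coerces text to numbers (yielding 0)

Fix: Replace + with || to concatenate text

Corrected query:
SELECT author || ': ' || title AS label FROM books

Result:
label                      
---------------------------
Tolkien: The Two Towers    
Austen: Emma               
Austen: Persuasion         
Austen: Persuasion         
Austen: Pride and Prejudice
Tolkien: The Silmarillion  
Tolkien: The Two Towers    
Tolkien: The Hobbit        
Tolkien: The Two Towers    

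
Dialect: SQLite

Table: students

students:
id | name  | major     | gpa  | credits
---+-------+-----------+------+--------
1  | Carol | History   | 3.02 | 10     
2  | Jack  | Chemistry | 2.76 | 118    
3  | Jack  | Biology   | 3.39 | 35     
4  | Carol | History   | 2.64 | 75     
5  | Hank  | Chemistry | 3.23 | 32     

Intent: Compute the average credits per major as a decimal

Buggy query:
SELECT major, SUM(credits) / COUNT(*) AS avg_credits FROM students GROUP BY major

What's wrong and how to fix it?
Bug: Both operands are integers, so '/' performs integer division and truncates

Fix: Cast one side to REAL so the division keeps the fractional part

Corrected query:
SELECT major, SUM(credits) * 1.0 / COUNT(*) AS avg_credits FROM students GROUP BY major

Result:
major     | avg_credits
----------+------------
Biology   | 35         
Chemistry | 75         
History   | 42.5       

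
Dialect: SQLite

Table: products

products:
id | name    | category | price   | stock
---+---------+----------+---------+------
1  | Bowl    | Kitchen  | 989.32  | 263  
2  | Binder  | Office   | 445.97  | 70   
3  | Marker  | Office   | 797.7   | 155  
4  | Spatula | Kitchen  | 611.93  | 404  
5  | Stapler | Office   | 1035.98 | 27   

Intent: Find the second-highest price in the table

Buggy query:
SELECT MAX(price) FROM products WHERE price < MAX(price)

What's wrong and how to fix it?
Bug: The inner MAX is an aggregate inside WHERE, which is not allowed

Fix: Put the inner MAX in a scalar subquery

Corrected query:
SELECT MAX(price) FROM products WHERE price < (SELECT MAX(price) FROM products)

Result:
MAX(price)
----------
989.32    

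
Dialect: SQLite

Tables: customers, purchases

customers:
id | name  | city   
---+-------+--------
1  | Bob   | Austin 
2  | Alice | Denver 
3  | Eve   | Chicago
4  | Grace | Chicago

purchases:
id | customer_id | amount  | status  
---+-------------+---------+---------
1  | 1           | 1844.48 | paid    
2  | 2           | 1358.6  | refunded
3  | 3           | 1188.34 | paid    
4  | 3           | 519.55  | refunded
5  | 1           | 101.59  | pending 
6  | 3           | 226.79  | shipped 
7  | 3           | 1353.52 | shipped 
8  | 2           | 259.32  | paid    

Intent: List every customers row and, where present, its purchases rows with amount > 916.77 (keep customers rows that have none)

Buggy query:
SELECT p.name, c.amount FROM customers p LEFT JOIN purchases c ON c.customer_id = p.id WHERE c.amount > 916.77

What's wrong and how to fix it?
Bug: Filtering c.amount in WHERE discards the NULL rows produced by LEFT JOIN, turning it into an inner join

Fix: Move the right-table condition into the ON clause so unmatched parents are kept

Corrected query:
SELECT p.name, c.amount FROM customers p LEFT JOIN purchases c ON c.customer_id = p.id AND c.amount > 916.77

Result:
name  | amount 
------+--------
Bob   | 1844.48
Alice | 1358.6 
Eve   | 1188.34
Eve   | 1353.52
Grace | NULL   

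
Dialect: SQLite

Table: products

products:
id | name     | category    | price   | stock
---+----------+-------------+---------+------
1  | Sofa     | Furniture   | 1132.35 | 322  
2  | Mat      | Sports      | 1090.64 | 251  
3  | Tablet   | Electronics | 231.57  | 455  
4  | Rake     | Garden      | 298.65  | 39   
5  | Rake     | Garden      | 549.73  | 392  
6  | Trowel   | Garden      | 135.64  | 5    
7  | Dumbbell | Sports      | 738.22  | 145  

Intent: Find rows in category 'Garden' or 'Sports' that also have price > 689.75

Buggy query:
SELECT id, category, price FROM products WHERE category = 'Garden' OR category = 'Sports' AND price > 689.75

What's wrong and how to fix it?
Bug: AND binds tighter than OR, so this parses as category = 'Garden' OR (category = 'Sports' AND price > 689.75)

Fix: Add parentheses around the OR so the AND applies to both alternatives

Corrected query:
SELECT id, category, price FROM products WHERE (category = 'Garden' OR category = 'Sports') AND price > 689.75

Result:
id | category | price  
---+----------+--------
2  | Sports   | 1090.64
7  | Sports   | 738.22 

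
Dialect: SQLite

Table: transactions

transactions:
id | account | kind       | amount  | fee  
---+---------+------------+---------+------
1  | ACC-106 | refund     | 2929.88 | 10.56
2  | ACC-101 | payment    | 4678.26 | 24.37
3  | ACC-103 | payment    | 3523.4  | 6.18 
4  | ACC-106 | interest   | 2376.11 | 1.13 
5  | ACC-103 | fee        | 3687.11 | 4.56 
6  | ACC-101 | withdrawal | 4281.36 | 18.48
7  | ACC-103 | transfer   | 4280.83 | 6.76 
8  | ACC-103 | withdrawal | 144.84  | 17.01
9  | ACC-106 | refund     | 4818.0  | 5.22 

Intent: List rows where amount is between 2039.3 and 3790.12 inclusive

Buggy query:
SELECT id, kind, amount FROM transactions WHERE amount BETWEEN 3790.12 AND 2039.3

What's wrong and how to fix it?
Bug: The bounds are reversed; BETWEEN a AND b requires a <= b to match anything

Fix: Write BETWEEN 2039.3 AND 3790.12

Corrected query:
SELECT id, kind, amount FROM transactions WHERE amount BETWEEN 2039.3 AND 3790.12

Result:
id | kind     | amount 
---+----------+--------
1  | refund   | 2929.88
3  | payment  | 3523.4 
4  | interest | 2376.11
5  | fee      | 3687.11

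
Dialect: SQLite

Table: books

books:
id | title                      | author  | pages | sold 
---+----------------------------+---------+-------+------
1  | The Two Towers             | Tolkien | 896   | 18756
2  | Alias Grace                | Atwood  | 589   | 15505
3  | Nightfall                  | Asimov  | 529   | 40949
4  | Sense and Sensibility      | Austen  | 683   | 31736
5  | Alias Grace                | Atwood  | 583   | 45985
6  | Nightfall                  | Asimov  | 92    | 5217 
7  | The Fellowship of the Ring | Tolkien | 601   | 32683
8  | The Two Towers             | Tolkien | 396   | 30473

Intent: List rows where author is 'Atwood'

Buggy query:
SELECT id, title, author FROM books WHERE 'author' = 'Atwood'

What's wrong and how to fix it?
Bug: 'author' in single quotes is a string literal, not the column; the comparison is literal-vs-literal and never true

Fix: Remove the quotes around the column name (or use double quotes for an identifier)

Corrected query:
SELECT id, title, author FROM books WHERE author = 'Atwood'

Result:
id | title       | author
---+-------------+-------
2  | Alias Grace | Atwood
5  | Alias Grace | Atwood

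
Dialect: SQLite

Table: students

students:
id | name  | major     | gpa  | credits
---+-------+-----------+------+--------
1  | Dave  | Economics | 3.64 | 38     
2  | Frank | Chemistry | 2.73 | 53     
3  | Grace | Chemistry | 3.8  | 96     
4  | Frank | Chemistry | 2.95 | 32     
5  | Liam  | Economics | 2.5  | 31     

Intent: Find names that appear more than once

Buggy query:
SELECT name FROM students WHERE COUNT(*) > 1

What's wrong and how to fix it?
Bug: COUNT(*) is an aggregate and cannot be used in WHERE

Fix: GROUP BY name, then filter groups with HAVING COUNT(*) > 1

Corrected query:
SELECT name FROM students GROUP BY name HAVING COUNT(*) > 1

Result:
name 
-----
Frank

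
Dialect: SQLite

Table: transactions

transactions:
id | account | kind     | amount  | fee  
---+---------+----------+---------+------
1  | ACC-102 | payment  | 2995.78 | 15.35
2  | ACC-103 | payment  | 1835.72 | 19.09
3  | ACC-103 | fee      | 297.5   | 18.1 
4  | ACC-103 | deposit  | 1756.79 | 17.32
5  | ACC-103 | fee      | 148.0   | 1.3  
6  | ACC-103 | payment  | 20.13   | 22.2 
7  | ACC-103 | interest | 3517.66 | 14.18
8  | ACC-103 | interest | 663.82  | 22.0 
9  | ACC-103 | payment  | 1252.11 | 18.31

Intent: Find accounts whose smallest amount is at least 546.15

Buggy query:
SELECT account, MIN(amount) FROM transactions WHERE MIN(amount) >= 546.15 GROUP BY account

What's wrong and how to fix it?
Bug: MIN() in WHERE is a misuse of aggregate

Fix: Replace WHERE with HAVING after the GROUP BY

Corrected query:
SELECT account, MIN(amount) FROM transactions GROUP BY account HAVING MIN(amount) >= 546.15

Result:
account | MIN(amount)
--------+------------
ACC-102 | 2995.78    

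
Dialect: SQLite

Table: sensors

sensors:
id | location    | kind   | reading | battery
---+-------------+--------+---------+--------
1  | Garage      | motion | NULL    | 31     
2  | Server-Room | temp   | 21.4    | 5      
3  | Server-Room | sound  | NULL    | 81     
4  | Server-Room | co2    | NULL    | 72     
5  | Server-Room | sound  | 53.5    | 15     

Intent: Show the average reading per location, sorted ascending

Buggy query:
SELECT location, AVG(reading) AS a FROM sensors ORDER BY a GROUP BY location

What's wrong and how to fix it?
Bug: GROUP BY must precede ORDER BY

Fix: Reorder: SELECT … FROM … GROUP BY … ORDER BY …

Corrected query:
SELECT location, AVG(reading) AS a FROM sensors GROUP BY location ORDER BY a

Result:
location    | a    
------------+------
Garage      | NULL 
Server-Room | 37.45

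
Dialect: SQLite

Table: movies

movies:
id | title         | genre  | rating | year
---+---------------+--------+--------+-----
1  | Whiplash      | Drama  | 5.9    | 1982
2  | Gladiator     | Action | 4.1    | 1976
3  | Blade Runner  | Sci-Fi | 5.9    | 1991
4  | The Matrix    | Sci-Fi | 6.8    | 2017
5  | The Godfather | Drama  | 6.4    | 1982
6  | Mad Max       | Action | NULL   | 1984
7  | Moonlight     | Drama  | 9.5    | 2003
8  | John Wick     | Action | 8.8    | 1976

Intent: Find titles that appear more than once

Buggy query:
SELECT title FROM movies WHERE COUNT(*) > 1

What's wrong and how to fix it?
Bug: WHERE can't reference COUNT(*); aggregates are computed after WHERE

Fix: GROUP BY title, then filter groups with HAVING COUNT(*) > 1

Corrected query:
SELECT title FROM movies GROUP BY title HAVING COUNT(*) > 1

Result:
(no rows)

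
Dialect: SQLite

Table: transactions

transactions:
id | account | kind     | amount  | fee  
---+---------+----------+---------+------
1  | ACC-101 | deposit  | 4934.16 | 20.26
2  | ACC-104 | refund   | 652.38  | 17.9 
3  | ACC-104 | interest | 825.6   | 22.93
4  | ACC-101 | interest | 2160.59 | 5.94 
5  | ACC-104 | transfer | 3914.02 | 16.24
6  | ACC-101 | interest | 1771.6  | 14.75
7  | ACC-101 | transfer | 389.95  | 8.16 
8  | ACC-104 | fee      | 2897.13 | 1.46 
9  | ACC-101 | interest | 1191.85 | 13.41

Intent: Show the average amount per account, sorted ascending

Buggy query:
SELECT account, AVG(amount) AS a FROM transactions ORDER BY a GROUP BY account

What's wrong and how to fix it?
Bug: GROUP BY must precede ORDER BY

Fix: Reorder: SELECT … FROM … GROUP BY … ORDER BY …

Corrected query:
SELECT account, AVG(amount) AS a FROM transactions GROUP BY account ORDER BY a

Result:
account | a        
--------+----------
ACC-104 | 2072.2825
ACC-101 | 2089.63  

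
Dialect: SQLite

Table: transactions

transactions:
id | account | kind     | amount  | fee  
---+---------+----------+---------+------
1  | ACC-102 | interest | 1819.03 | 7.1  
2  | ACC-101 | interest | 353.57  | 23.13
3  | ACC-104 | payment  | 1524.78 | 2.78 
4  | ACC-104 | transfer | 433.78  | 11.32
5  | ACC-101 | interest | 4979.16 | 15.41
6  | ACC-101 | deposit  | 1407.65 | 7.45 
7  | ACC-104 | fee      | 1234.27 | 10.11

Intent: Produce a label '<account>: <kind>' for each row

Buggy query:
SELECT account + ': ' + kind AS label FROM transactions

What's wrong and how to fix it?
Bug: SQLite uses || for string concatenation; + coerces text to numbers (yielding 0)

Fix: Replace + with || to concatenate text

Corrected query:
SELECT account || ': ' || kind AS label FROM transactions

Result:
label            
-----------------
ACC-102: interest
ACC-101: interest
ACC-104: payment 
ACC-104: transfer
ACC-101: interest
ACC-101: deposit 
ACC-104: fee     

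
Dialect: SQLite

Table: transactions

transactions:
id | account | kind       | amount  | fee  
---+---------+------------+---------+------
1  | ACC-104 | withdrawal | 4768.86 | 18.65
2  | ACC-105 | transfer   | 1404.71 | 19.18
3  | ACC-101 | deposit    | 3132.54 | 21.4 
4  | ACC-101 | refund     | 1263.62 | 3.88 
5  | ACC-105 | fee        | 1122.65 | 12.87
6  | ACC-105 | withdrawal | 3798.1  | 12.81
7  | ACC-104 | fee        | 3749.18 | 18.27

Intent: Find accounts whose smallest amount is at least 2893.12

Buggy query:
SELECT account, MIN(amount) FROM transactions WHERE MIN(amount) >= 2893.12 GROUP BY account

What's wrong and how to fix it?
Bug: MIN() in WHERE is a misuse of aggregate

Fix: Replace WHERE with HAVING after the GROUP BY

Corrected query:
SELECT account, MIN(amount) FROM transactions GROUP BY account HAVING MIN(amount) >= 2893.12

Result:
account | MIN(amount)
--------+------------
ACC-104 | 3749.18    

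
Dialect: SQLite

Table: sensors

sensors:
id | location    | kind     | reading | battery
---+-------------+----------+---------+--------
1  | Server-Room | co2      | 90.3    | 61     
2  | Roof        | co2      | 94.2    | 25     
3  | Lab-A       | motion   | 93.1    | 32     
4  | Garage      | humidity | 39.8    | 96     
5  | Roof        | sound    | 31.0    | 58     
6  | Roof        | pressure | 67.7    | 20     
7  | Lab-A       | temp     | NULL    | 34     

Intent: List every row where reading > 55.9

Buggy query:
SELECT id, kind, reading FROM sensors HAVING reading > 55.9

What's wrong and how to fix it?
Bug: HAVING filters the output of aggregation, but this query has no GROUP BY and no aggregate functions, so SQLite rejects it (HAVING clause on a non-aggregate query); the condition here is per row

Fix: Replace HAVING with WHERE since the condition applies to individual rows

Corrected query:
SELECT id, kind, reading FROM sensors WHERE reading > 55.9

Result:
id | kind     | reading
---+----------+--------
1  | co2      | 90.3   
2  | co2      | 94.2   
3  | motion   | 93.1   
6  | pressure | 67.7   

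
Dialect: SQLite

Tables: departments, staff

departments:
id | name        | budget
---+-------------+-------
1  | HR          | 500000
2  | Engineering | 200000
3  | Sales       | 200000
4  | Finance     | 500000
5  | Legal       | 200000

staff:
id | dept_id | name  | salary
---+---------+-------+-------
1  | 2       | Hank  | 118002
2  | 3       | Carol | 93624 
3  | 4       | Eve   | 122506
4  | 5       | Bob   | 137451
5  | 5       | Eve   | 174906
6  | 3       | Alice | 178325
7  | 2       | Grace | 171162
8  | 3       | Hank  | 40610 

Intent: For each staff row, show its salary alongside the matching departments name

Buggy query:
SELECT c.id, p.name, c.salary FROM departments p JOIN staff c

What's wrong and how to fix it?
Bug: JOIN with no ON clause produces a cartesian product; every staff row pairs with every departments row

Fix: Add ON c.dept_id = p.id to the JOIN

Corrected query:
SELECT c.id, p.name, c.salary FROM departments p JOIN staff c ON c.dept_id = p.id

Result:
id | name        | salary
---+-------------+-------
1  | Engineering | 118002
2  | Sales       | 93624 
3  | Finance     | 122506
4  | Legal       | 137451
5  | Legal       | 174906
6  | Sales       | 178325
7  | Engineering | 171162
8  | Sales       | 40610 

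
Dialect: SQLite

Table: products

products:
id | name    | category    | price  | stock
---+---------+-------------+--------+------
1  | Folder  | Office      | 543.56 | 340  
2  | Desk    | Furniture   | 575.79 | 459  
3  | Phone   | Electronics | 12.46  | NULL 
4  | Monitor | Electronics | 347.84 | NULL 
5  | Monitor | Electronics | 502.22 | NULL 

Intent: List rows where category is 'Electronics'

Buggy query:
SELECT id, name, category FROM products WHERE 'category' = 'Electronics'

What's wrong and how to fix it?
Bug: 'category' in single quotes is a string literal, not the column; the comparison is literal-vs-literal and never true

Fix: Remove the quotes around the column name (or use double quotes for an identifier)

Corrected query:
SELECT id, name, category FROM products WHERE category = 'Electronics'

Result:
id | name    | category   
---+---------+------------
3  | Phone   | Electronics
4  | Monitor | Electronics
5  | Monitor | Electronics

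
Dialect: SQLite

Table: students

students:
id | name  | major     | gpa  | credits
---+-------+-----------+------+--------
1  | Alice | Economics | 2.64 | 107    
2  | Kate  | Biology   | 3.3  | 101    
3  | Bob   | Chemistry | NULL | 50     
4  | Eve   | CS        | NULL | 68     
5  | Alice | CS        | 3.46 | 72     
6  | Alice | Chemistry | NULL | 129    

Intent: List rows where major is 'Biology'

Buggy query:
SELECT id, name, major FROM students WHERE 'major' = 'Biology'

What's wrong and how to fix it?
Bug: Single quotes denote string literals in SQL; the column name is being compared as a constant string

Fix: Reference the column as major without single quotes

Corrected query:
SELECT id, name, major FROM students WHERE major = 'Biology'

Result:
id | name | major  
---+------+--------
2  | Kate | Biology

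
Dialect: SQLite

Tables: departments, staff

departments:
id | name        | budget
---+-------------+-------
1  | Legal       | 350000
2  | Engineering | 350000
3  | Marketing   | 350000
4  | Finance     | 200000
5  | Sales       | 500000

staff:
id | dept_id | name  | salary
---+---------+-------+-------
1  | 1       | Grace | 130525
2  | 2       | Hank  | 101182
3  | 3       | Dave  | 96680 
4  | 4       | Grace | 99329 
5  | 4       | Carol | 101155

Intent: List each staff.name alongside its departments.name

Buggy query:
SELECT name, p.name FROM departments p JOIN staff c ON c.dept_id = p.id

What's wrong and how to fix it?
Bug: 'name' exists in both joined tables, so the database can't tell which one is meant

Fix: Qualify the column with its table alias (c.name)

Corrected query:
SELECT c.name, p.name FROM departments p JOIN staff c ON c.dept_id = p.id

Result:
name  | name       
------+------------
Grace | Legal      
Hank  | Engineering
Dave  | Marketing  
Grace | Finance    
Carol | Finance    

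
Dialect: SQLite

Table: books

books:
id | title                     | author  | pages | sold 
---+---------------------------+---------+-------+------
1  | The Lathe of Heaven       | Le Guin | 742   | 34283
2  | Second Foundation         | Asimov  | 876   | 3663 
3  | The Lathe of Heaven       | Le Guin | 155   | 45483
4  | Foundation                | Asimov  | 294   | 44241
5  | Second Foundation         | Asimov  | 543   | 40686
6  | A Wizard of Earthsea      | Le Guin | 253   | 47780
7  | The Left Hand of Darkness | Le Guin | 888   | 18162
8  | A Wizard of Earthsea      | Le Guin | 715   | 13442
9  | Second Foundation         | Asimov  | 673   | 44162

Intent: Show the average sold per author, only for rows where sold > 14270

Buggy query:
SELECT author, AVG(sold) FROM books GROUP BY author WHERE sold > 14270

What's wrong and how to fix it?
Bug: WHERE cannot follow GROUP BY

Fix: Move the WHERE clause before GROUP BY

Corrected query:
SELECT author, AVG(sold) FROM books WHERE sold > 14270 GROUP BY author

Result:
author  | AVG(sold)   
--------+-------------
Asimov  | 43029.666667
Le Guin | 36427       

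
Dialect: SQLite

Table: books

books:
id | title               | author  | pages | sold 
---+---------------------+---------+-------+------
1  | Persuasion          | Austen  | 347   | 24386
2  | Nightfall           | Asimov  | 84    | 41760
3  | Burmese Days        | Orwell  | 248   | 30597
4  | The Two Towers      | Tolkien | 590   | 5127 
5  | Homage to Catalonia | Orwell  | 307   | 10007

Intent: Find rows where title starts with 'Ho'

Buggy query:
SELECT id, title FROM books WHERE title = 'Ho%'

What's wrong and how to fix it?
Bug: '=' compares the literal string including the % character; pattern matching needs LIKE

Fix: Use LIKE for wildcard pattern matching

Corrected query:
SELECT id, title FROM books WHERE title LIKE 'Ho%'

Result:
id | title              
---+--------------------
5  | Homage to Catalonia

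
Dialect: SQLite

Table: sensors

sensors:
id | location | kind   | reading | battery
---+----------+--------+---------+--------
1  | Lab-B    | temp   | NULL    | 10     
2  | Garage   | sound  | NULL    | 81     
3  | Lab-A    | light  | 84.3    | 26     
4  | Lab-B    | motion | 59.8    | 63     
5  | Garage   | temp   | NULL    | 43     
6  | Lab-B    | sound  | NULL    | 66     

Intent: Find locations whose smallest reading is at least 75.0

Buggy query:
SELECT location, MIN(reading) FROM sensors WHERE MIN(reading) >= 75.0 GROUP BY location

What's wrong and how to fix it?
Bug: Aggregates like MIN are computed per group after WHERE runs

Fix: Replace WHERE with HAVING after the GROUP BY

Corrected query:
SELECT location, MIN(reading) FROM sensors GROUP BY location HAVING MIN(reading) >= 75.0

Result:
location | MIN(reading)
---------+-------------
Lab-A    | 84.3        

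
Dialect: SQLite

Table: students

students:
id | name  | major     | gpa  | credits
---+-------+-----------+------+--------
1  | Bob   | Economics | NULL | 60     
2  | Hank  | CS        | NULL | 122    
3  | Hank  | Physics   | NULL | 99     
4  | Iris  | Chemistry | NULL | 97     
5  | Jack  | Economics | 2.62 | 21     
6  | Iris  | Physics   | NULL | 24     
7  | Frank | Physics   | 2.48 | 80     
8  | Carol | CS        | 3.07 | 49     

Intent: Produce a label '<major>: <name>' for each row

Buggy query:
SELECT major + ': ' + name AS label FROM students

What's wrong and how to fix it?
Bug: '+' is numeric addition; on text columns SQLite converts them to 0 instead of concatenating

Fix: Use the || operator for string concatenation

Corrected query:
SELECT major || ': ' || name AS label FROM students

Result:
label          
---------------
Economics: Bob 
CS: Hank       
Physics: Hank  
Chemistry: Iris
Economics: Jack
Physics: Iris  
Physics: Frank 
CS: Carol      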